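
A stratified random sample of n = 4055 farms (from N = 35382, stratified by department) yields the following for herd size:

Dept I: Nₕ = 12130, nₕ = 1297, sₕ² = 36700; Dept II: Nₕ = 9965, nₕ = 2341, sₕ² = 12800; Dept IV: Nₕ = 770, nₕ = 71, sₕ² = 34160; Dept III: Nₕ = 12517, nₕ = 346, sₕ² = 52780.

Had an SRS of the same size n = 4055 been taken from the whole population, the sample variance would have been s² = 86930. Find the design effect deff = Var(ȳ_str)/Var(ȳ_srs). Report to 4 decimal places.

Var(ȳ_str) = Σ Wₕ²(1−fₕ)sₕ²/nₕ with Wₕ = Nₕ/35382:
  Dept I: (12130/35382)²·(1−1297/12130)·36700/1297 = 2.9700987
  Dept II: (9965/35382)²·(1−2341/9965)·12800/2341 = 0.33182109
  Dept IV: (770/35382)²·(1−71/770)·34160/71 = 0.2068534
  Dept III: (12517/35382)²·(1−346/12517)·52780/346 = 18.563294
  → Var(ȳ_str) = 22.072067.
Var(ȳ_srs) = (1 − 4055/35382)·86930/4055 = 18.980832.
deff = 22.072067 / 18.980832 = 1.1629.

1.1629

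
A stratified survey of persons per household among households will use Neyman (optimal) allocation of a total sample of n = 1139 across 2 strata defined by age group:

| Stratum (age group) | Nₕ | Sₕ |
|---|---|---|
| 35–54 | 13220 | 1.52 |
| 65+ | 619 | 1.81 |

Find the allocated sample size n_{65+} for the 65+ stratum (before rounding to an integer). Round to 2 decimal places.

60.15

Neyman allocation: nₕ = n·NₕSₕ / Σⱼ NⱼSⱼ.
Σ NⱼSⱼ = 13220·1.52 + 619·1.81 = 21214.79.
n_{65+} = 1139·619·1.81 / 21214.79 = 60.15.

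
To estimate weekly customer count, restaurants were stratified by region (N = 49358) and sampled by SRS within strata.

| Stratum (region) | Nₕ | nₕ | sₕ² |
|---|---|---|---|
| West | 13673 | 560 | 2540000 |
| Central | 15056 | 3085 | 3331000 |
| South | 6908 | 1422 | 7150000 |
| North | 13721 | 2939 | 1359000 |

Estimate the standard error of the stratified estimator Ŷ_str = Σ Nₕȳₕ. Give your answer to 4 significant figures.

Var(Ŷ_str) = Σₕ Nₕ²(1 − fₕ)sₕ²/nₕ.
West: 13673²·(1 − 560/13673)·2540000/560 = 8.1322658 × 10^11.
Central: 15056²·(1 − 3085/15056)·3331000/3085 = 1.9460747 × 10^11.
South: 6908²·(1 − 1422/6908)·7150000/1422 = 1.9055247 × 10^11.
North: 13721²·(1 − 2939/13721)·1359000/2939 = 6.8407696 × 10^10.
Sum = 1.2667942 × 10^12.
SE = √(1.2667942 × 10^12) = 1.126 × 10^6.

1.126 × 10^6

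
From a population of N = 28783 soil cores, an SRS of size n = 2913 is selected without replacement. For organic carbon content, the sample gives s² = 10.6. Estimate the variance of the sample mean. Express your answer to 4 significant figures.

0.003271

Under SRS without replacement, Var(ȳ) = (1 − f)·s²/n with f = n/N = 2913/28783 = 0.10120557.
Var(ȳ) = (1 − 0.10120557)·10.6/2913 = 0.89879443·0.0036388603 = 0.0032705873.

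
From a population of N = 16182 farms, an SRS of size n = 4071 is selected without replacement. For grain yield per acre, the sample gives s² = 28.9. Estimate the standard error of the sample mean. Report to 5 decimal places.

0.07289

Under SRS without replacement, Var(ȳ) = (1 − f)·s²/n with f = n/N = 4071/16182 = 0.25157582.
Var(ȳ) = (1 − 0.25157582)·28.9/4071 = 0.74842418·0.0070989929 = 0.0053130579.
SE(ȳ) = √(0.0053130579) = 0.07289.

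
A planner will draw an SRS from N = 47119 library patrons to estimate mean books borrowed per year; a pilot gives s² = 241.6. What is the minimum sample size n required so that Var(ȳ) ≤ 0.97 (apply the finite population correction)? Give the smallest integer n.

Without fpc, n₀ = s²/D = 241.6/0.97 = 249.0722.
With fpc, (1 − n/N)·s²/n ≤ D requires n ≥ n₀/(1 + n₀/N) = 249.0722/(1 + 249.0722/47119) = 247.7625.
Rounding up, n = 248.

248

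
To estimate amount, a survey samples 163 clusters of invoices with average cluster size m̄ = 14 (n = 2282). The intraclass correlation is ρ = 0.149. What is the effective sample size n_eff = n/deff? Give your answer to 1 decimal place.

777.0

deff = 1 + (14 − 1)·0.149 = 1 + 1.937 = 2.937.
n_eff = 2282 / 2.937 = 777.0.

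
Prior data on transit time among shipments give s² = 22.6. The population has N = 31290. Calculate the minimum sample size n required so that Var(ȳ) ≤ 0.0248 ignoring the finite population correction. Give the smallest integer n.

Without fpc, n₀ = s²/D = 22.6/0.0248 = 911.2903.
Rounding up, n = 912.

912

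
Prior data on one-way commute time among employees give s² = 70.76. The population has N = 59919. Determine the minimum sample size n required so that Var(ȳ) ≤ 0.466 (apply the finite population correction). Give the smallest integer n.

152

Without fpc, n₀ = s²/D = 70.76/0.466 = 151.8455.
With fpc, (1 − n/N)·s²/n ≤ D requires n ≥ n₀/(1 + n₀/N) = 151.8455/(1 + 151.8455/59919) = 151.4617.
Rounding up, n = 152.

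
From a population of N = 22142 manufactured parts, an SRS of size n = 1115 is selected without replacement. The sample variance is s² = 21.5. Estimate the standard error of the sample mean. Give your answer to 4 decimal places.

0.1353

Under SRS without replacement, Var(ȳ) = (1 − f)·s²/n with f = n/N = 1115/22142 = 0.05035679.
Var(ȳ) = (1 − 0.05035679)·21.5/1115 = 0.94964321·0.019282511 = 0.018311506.
SE(ȳ) = √(0.018311506) = 0.1353.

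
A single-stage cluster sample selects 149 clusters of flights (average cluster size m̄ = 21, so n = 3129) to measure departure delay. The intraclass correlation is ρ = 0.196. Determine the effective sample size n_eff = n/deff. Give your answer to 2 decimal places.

deff = 1 + (21 − 1)·0.196 = 1 + 3.92 = 4.92.
n_eff = 3129 / 4.92 = 635.98.

635.98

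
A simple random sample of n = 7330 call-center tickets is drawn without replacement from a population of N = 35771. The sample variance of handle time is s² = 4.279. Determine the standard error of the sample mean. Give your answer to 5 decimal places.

0.02154

Under SRS without replacement, Var(ȳ) = (1 − f)·s²/n with f = n/N = 7330/35771 = 0.20491460.
Var(ȳ) = (1 − 0.20491460)·4.279/7330 = 0.79508540·5.8376535 × 10^-4 = 4.6414331 × 10^-4.
SE(ȳ) = √(4.6414331 × 10^-4) = 0.02154.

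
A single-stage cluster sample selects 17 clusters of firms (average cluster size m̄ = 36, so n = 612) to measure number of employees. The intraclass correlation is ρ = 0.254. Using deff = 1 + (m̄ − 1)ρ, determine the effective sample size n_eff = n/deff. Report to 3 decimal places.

61.881

deff = 1 + (36 − 1)·0.254 = 1 + 8.89 = 9.89.
n_eff = 612 / 9.89 = 61.881.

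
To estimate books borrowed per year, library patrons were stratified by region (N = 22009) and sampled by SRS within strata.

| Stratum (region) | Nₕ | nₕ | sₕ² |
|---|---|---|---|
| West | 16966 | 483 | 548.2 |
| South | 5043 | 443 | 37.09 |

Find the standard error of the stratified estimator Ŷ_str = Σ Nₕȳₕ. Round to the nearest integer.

17870

Var(Ŷ_str) = Σₕ Nₕ²(1 − fₕ)sₕ²/nₕ.
West: 16966²·(1 − 483/16966)·548.2/483 = 3.1740051 × 10^8.
South: 5043²·(1 − 443/5043)·37.09/443 = 1.9422266 × 10^6.
Sum = 3.1934274 × 10^8.
SE = √(3.1934274 × 10^8) = 17870.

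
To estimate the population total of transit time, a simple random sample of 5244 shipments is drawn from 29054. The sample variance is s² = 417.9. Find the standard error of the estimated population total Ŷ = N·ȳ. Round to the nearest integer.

Var(Ŷ) = N²·Var(ȳ) = N²·(1 − n/N)·s²/n.
f = 5244/29054 = 0.18049150; Var(ȳ) = 0.81950850·417.9/5244 = 0.065307514.
Var(Ŷ) = 29054² · 0.065307514 = 5.5128353 × 10^7.
SE(Ŷ) = √(5.5128353 × 10^7) = 7425.

7425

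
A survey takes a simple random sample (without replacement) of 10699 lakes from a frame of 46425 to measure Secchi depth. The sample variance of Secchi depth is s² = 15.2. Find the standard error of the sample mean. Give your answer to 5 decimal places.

0.03306

Under SRS without replacement, Var(ȳ) = (1 − f)·s²/n with f = n/N = 10699/46425 = 0.23045773.
Var(ȳ) = (1 − 0.23045773)·15.2/10699 = 0.76954227·0.0014206935 = 0.0010932837.
SE(ȳ) = √(0.0010932837) = 0.03306.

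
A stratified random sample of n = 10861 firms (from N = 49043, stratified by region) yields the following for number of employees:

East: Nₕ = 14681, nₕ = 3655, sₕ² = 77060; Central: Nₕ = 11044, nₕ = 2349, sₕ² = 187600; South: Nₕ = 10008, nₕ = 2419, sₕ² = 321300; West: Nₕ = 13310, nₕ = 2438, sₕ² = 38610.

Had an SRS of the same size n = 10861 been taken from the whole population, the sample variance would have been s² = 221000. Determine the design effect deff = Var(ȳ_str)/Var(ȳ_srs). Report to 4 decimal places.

0.6157

Var(ȳ_str) = Σ Wₕ²(1−fₕ)sₕ²/nₕ with Wₕ = Nₕ/49043:
  East: (14681/49043)²·(1−3655/14681)·77060/3655 = 1.4189307
  Central: (11044/49043)²·(1−2349/11044)·187600/2349 = 3.1885391
  South: (10008/49043)²·(1−2419/10008)·321300/2419 = 4.1942339
  West: (13310/49043)²·(1−2438/13310)·38610/2438 = 0.95279516
  → Var(ȳ_str) = 9.7544989.
Var(ȳ_srs) = (1 − 10861/49043)·221000/10861 = 15.841785.
deff = 9.7544989 / 15.841785 = 0.6157.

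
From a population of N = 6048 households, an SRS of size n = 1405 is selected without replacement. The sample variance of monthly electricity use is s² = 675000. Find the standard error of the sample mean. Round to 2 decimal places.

19.20

Under SRS without replacement, Var(ȳ) = (1 − f)·s²/n with f = n/N = 1405/6048 = 0.23230820.
Var(ȳ) = (1 − 0.23230820)·675000/1405 = 0.76769180·480.42705 = 368.8199.
SE(ȳ) = √(368.8199) = 19.20.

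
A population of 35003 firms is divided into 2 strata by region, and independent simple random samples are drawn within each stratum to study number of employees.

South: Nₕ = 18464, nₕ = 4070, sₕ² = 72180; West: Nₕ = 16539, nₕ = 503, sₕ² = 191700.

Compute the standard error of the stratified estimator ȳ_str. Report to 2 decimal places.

9.29

Var(ȳ_str) = Σₕ Wₕ²(1 − fₕ)sₕ²/nₕ with Wₕ = Nₕ/N, N = 35003.
South: Wₕ = 0.52749764; term = 0.52749764²·(1 − 0.22042894)·72180/4070 = 3.8469737.
West: Wₕ = 0.47250236; term = 0.47250236²·(1 − 0.03041296)·191700/503 = 82.499038.
Sum = 86.346012.
SE = √(86.346012) = 9.29.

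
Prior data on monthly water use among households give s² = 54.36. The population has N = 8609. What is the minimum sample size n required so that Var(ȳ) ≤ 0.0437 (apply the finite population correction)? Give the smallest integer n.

1087

Without fpc, n₀ = s²/D = 54.36/0.0437 = 1243.9359.
With fpc, (1 − n/N)·s²/n ≤ D requires n ≥ n₀/(1 + n₀/N) = 1243.9359/(1 + 1243.9359/8609) = 1086.8886.
Rounding up, n = 1087.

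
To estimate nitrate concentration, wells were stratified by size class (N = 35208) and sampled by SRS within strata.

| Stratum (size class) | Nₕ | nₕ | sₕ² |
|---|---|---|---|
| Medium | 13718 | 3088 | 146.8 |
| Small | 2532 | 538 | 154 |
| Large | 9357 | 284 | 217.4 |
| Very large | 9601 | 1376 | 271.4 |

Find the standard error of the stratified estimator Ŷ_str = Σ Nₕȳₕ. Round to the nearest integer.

9431

Var(Ŷ_str) = Σₕ Nₕ²(1 − fₕ)sₕ²/nₕ.
Medium: 13718²·(1 − 3088/13718)·146.8/3088 = 6.9322278 × 10^6.
Small: 2532²·(1 − 538/2532)·154/538 = 1.4451978 × 10^6.
Large: 9357²·(1 − 284/9357)·217.4/284 = 6.4987337 × 10^7.
Very large: 9601²·(1 − 1376/9601)·271.4/1376 = 1.5575564 × 10^7.
Sum = 8.8940327 × 10^7.
SE = √(8.8940327 × 10^7) = 9431.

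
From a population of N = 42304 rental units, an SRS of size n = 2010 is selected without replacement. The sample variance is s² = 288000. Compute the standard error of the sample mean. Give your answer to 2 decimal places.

Under SRS without replacement, Var(ȳ) = (1 − f)·s²/n with f = n/N = 2010/42304 = 0.04751324.
Var(ȳ) = (1 − 0.04751324)·288000/2010 = 0.95248676·143.28358 = 136.47572.
SE(ȳ) = √(136.47572) = 11.68.

11.68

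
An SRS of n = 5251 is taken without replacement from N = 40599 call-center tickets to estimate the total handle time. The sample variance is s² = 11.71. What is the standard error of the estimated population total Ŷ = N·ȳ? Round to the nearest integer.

1789

Var(Ŷ) = N²·Var(ȳ) = N²·(1 − n/N)·s²/n.
f = 5251/40599 = 0.12933816; Var(ȳ) = 0.87066184·11.71/5251 = 0.0019416207.
Var(Ŷ) = 40599² · 0.0019416207 = 3.2003322 × 10^6.
SE(Ŷ) = √(3.2003322 × 10^6) = 1789.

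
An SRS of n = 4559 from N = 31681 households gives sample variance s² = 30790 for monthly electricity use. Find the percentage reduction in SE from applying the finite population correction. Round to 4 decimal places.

f = n/N = 4559/31681 = 0.14390329.
SE_no-fpc = √(s²/n) = 2.5987832; SE_fpc = √((1−f)s²/n) = 2.404537.
Ratio = √(1−f) = 0.92525495. Reduction = 100·(1 − 0.92525495) = 7.4745%.

7.4745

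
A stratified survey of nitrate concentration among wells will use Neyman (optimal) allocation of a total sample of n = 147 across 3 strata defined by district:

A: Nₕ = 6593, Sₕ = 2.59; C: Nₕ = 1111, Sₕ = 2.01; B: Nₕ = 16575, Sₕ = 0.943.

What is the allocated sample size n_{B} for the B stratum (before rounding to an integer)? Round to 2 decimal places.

Neyman allocation: nₕ = n·NₕSₕ / Σⱼ NⱼSⱼ.
Σ NⱼSⱼ = 6593·2.59 + 1111·2.01 + 16575·0.943 = 34939.205.
n_{B} = 147·16575·0.943 / 34939.205 = 65.76.

65.76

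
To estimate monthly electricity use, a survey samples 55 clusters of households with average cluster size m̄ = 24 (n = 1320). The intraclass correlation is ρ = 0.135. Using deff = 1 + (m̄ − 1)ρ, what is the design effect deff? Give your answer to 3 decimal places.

4.105

deff = 1 + (24 − 1)·0.135 = 1 + 3.105 = 4.105.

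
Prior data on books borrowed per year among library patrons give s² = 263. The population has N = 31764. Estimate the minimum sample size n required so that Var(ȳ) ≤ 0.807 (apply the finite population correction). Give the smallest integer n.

Without fpc, n₀ = s²/D = 263/0.807 = 325.8984.
With fpc, (1 − n/N)·s²/n ≤ D requires n ≥ n₀/(1 + n₀/N) = 325.8984/(1 + 325.8984/31764) = 322.5886.
Rounding up, n = 323.

323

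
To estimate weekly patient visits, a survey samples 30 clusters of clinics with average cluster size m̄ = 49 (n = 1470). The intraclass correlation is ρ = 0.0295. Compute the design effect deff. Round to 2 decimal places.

deff = 1 + (49 − 1)·0.0295 = 1 + 1.416 = 2.416.

2.42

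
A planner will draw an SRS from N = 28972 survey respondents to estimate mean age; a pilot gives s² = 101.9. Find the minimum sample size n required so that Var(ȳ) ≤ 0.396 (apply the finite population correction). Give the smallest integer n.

Without fpc, n₀ = s²/D = 101.9/0.396 = 257.3232.
With fpc, (1 − n/N)·s²/n ≤ D requires n ≥ n₀/(1 + n₀/N) = 257.3232/(1 + 257.3232/28972) = 255.0578.
Rounding up, n = 256.

256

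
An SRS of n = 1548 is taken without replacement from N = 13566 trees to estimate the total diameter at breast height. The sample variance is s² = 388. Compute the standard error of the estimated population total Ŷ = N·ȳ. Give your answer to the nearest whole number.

6393

Var(Ŷ) = N²·Var(ȳ) = N²·(1 − n/N)·s²/n.
f = 1548/13566 = 0.11410880; Var(ȳ) = 0.88589120·388/1548 = 0.22204508.
Var(Ŷ) = 13566² · 0.22204508 = 4.0864367 × 10^7.
SE(Ŷ) = √(4.0864367 × 10^7) = 6393.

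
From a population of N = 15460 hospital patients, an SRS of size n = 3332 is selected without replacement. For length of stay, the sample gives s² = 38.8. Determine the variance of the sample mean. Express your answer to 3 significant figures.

0.00913

Under SRS without replacement, Var(ȳ) = (1 − f)·s²/n with f = n/N = 3332/15460 = 0.21552393.
Var(ȳ) = (1 − 0.21552393)·38.8/3332 = 0.78447607·0.011644658 = 0.0091349554.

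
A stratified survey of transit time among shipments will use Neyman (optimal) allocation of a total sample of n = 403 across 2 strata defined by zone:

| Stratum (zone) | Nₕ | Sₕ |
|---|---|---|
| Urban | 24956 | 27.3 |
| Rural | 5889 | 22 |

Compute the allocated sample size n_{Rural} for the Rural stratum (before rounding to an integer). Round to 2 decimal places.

Neyman allocation: nₕ = n·NₕSₕ / Σⱼ NⱼSⱼ.
Σ NⱼSⱼ = 24956·27.3 + 5889·22 = 810856.8.
n_{Rural} = 403·5889·22 / 810856.8 = 64.39.

64.39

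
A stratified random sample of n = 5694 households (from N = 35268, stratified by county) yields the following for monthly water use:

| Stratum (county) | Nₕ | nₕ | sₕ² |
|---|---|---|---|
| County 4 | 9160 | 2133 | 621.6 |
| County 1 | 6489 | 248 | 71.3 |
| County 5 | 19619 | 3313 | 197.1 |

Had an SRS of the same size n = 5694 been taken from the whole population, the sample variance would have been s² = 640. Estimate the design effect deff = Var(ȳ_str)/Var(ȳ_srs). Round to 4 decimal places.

0.4217

Var(ȳ_str) = Σ Wₕ²(1−fₕ)sₕ²/nₕ with Wₕ = Nₕ/35268:
  County 4: (9160/35268)²·(1−2133/9160)·621.6/2133 = 0.015080784
  County 1: (6489/35268)²·(1−248/6489)·71.3/248 = 0.009360696
  County 5: (19619/35268)²·(1−3313/19619)·197.1/3313 = 0.015301282
  → Var(ȳ_str) = 0.039742762.
Var(ȳ_srs) = (1 − 5694/35268)·640/5694 = 0.094252255.
deff = 0.039742762 / 0.094252255 = 0.4217.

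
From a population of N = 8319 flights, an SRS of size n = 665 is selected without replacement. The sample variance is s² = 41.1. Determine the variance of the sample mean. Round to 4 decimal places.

0.0569

Under SRS without replacement, Var(ȳ) = (1 − f)·s²/n with f = n/N = 665/8319 = 0.07993749.
Var(ȳ) = (1 − 0.07993749)·41.1/665 = 0.92006251·0.061804511 = 0.056864014.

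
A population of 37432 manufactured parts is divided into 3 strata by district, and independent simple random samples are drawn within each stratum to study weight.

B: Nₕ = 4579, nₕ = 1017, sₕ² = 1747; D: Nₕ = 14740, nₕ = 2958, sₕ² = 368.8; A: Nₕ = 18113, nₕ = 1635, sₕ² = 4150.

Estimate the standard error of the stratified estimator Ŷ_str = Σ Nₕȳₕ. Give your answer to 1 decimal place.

Var(Ŷ_str) = Σₕ Nₕ²(1 − fₕ)sₕ²/nₕ.
B: 4579²·(1 − 1017/4579)·1747/1017 = 2.801796 × 10^7.
D: 14740²·(1 − 2958/14740)·368.8/2958 = 2.165256 × 10^7.
A: 18113²·(1 − 1635/18113)·4150/1635 = 7.5757429 × 10^8.
Sum = 8.0724481 × 10^8.
SE = √(8.0724481 × 10^8) = 28412.1.

28412.1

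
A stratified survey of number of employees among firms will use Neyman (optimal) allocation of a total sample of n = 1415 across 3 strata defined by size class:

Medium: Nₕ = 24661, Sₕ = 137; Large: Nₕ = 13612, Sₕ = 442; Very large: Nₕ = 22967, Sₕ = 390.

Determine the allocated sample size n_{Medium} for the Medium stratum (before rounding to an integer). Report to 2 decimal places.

Neyman allocation: nₕ = n·NₕSₕ / Σⱼ NⱼSⱼ.
Σ NⱼSⱼ = 24661·137 + 13612·442 + 22967·390 = 1.8352191 × 10^7.
n_{Medium} = 1415·24661·137 / (1.8352191 × 10^7) = 260.50.

260.50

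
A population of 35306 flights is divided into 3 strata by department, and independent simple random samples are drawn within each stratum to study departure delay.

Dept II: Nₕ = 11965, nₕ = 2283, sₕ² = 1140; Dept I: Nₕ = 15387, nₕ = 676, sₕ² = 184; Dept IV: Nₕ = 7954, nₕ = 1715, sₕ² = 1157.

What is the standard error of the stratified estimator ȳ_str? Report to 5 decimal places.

Var(ȳ_str) = Σₕ Wₕ²(1 − fₕ)sₕ²/nₕ with Wₕ = Nₕ/N, N = 35306.
Dept II: Wₕ = 0.33889424; term = 0.33889424²·(1 − 0.19080652)·1140/2283 = 0.046406593.
Dept I: Wₕ = 0.43581827; term = 0.43581827²·(1 − 0.04393319)·184/676 = 0.049427682.
Dept IV: Wₕ = 0.22528749; term = 0.22528749²·(1 − 0.21561479)·1157/1715 = 0.026857945.
Sum = 0.12269222.
SE = √(0.12269222) = 0.35027.

0.35027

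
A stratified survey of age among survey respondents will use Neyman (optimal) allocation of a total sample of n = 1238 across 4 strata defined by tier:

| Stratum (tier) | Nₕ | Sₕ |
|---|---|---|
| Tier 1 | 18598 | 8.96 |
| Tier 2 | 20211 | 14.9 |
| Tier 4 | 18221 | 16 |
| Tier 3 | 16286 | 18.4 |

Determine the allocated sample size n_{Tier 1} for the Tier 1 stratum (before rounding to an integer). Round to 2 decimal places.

194.81

Neyman allocation: nₕ = n·NₕSₕ / Σⱼ NⱼSⱼ.
Σ NⱼSⱼ = 18598·8.96 + 20211·14.9 + 18221·16 + 16286·18.4 = 1.0589804 × 10^6.
n_{Tier 1} = 1238·18598·8.96 / (1.0589804 × 10^6) = 194.81.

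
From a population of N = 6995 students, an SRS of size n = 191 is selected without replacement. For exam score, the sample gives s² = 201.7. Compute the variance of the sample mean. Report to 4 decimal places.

Under SRS without replacement, Var(ȳ) = (1 − f)·s²/n with f = n/N = 191/6995 = 0.02730522.
Var(ȳ) = (1 − 0.02730522)·201.7/191 = 0.97269478·1.0560209 = 1.0271861.

1.0272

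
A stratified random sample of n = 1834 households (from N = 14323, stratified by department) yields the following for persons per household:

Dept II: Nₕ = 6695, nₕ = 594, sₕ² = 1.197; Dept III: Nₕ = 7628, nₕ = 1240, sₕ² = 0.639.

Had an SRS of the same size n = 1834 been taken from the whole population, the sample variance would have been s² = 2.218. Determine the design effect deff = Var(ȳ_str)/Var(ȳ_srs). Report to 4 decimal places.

0.4966

Var(ȳ_str) = Σ Wₕ²(1−fₕ)sₕ²/nₕ with Wₕ = Nₕ/14323:
  Dept II: (6695/14323)²·(1−594/6695)·1.197/594 = 4.0122809 × 10^-4
  Dept III: (7628/14323)²·(1−1240/7628)·0.639/1240 = 1.2240151 × 10^-4
  → Var(ȳ_str) = 5.236296 × 10^-4.
Var(ȳ_srs) = (1 − 1834/14323)·2.218/1834 = 0.0010545226.
deff = (5.236296 × 10^-4) / 0.0010545226 = 0.4966.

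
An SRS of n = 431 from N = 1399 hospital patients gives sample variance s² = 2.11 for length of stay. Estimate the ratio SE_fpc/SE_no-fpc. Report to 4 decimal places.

0.8318

f = n/N = 431/1399 = 0.30807720.
SE_no-fpc = √(s²/n) = 0.069968505; SE_fpc = √((1−f)s²/n) = 0.05820113.
Ratio = √(1−f) = 0.83181897.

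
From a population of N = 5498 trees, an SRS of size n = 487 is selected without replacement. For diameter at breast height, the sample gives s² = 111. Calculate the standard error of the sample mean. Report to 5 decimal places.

0.45578

Under SRS without replacement, Var(ȳ) = (1 − f)·s²/n with f = n/N = 487/5498 = 0.08857766.
Var(ȳ) = (1 − 0.08857766)·111/487 = 0.91142234·0.22792608 = 0.20773692.
SE(ȳ) = √(0.20773692) = 0.45578.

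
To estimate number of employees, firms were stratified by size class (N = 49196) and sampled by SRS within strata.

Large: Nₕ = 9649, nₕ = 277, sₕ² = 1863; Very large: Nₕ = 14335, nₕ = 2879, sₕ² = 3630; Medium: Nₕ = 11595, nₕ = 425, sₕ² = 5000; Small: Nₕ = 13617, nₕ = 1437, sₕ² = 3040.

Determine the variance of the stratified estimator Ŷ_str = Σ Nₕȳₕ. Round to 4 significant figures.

Var(Ŷ_str) = Σₕ Nₕ²(1 − fₕ)sₕ²/nₕ.
Large: 9649²·(1 − 277/9649)·1863/277 = 6.0820176 × 10^8.
Very large: 14335²·(1 − 2879/14335)·3630/2879 = 2.0705974 × 10^8.
Medium: 11595²·(1 − 425/11595)·5000/425 = 1.5237194 × 10^9.
Small: 13617²·(1 − 1437/13617)·3040/1437 = 3.5086944 × 10^8.
Sum = 2.6898503 × 10^9.

2.690 × 10^9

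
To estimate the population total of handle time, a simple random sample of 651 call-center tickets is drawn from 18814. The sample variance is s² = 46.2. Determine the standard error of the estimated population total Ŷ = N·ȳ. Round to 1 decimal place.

Var(Ŷ) = N²·Var(ȳ) = N²·(1 − n/N)·s²/n.
f = 651/18814 = 0.03460189; Var(ȳ) = 0.96539811·46.2/651 = 0.068512124.
Var(Ŷ) = 18814² · 0.068512124 = 2.4251003 × 10^7.
SE(Ŷ) = √(2.4251003 × 10^7) = 4924.5.

4924.5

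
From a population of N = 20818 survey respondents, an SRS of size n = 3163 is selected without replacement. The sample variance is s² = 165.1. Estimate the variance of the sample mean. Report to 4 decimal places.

0.0443

Under SRS without replacement, Var(ȳ) = (1 − f)·s²/n with f = n/N = 3163/20818 = 0.15193582.
Var(ȳ) = (1 − 0.15193582)·165.1/3163 = 0.84806418·0.052197281 = 0.044266644.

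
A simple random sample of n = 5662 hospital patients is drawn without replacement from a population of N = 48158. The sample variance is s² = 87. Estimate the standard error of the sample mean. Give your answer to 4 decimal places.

Under SRS without replacement, Var(ȳ) = (1 − f)·s²/n with f = n/N = 5662/48158 = 0.11757133.
Var(ȳ) = (1 − 0.11757133)·87/5662 = 0.88242867·0.015365595 = 0.013559042.
SE(ȳ) = √(0.013559042) = 0.1164.

0.1164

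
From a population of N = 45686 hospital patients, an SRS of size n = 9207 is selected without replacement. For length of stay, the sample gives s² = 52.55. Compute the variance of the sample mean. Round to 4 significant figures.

0.004557

Under SRS without replacement, Var(ȳ) = (1 − f)·s²/n with f = n/N = 9207/45686 = 0.20152782.
Var(ȳ) = (1 − 0.20152782)·52.55/9207 = 0.79847218·0.0057076138 = 0.0045573708.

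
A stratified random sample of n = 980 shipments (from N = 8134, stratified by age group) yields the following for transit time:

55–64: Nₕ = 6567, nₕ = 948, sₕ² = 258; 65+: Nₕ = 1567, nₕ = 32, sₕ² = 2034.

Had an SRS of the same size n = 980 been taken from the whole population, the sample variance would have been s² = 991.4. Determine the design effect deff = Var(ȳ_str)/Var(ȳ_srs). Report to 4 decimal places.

Var(ȳ_str) = Σ Wₕ²(1−fₕ)sₕ²/nₕ with Wₕ = Nₕ/8134:
  55–64: (6567/8134)²·(1−948/6567)·258/948 = 0.15178508
  65+: (1567/8134)²·(1−32/1567)·2034/32 = 2.3108407
  → Var(ȳ_str) = 2.4626258.
Var(ȳ_srs) = (1 − 980/8134)·991.4/980 = 0.8897492.
deff = 2.4626258 / 0.8897492 = 2.7678.

2.7678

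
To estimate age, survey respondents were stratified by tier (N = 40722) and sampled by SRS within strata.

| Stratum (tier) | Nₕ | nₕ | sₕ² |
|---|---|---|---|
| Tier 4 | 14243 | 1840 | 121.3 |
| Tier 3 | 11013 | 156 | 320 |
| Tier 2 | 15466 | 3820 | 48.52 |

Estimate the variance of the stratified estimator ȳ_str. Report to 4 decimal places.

0.1563

Var(ȳ_str) = Σₕ Wₕ²(1 − fₕ)sₕ²/nₕ with Wₕ = Nₕ/N, N = 40722.
Tier 4: Wₕ = 0.34976180; term = 0.34976180²·(1 − 0.12918627)·121.3/1840 = 0.0070228436.
Tier 3: Wₕ = 0.27044349; term = 0.27044349²·(1 − 0.01416508)·320/156 = 0.14790493.
Tier 2: Wₕ = 0.37979471; term = 0.37979471²·(1 − 0.24699340)·48.52/3820 = 0.0013796027.
Sum = 0.15630738.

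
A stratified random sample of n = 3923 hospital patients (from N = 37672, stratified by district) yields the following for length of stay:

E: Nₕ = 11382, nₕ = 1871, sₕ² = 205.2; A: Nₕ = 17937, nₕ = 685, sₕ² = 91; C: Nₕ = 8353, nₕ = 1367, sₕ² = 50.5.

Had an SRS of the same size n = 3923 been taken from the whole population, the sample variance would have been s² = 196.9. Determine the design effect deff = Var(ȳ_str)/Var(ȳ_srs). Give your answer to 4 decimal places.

Var(ȳ_str) = Σ Wₕ²(1−fₕ)sₕ²/nₕ with Wₕ = Nₕ/37672:
  E: (11382/37672)²·(1−1871/11382)·205.2/1871 = 0.0083658674
  A: (17937/37672)²·(1−685/17937)·91/685 = 0.028966947
  C: (8353/37672)²·(1−1367/8353)·50.5/1367 = 0.0015189958
  → Var(ȳ_str) = 0.03885181.
Var(ȳ_srs) = (1 − 3923/37672)·196.9/3923 = 0.044964487.
deff = 0.03885181 / 0.044964487 = 0.8641.

0.8641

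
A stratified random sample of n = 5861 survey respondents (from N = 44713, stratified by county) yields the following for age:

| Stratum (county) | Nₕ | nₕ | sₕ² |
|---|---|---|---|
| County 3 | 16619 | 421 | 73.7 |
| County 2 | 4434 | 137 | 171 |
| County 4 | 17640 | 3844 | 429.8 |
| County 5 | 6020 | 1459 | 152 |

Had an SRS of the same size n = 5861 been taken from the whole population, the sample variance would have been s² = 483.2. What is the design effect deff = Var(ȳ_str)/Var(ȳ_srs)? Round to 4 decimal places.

0.7051

Var(ȳ_str) = Σ Wₕ²(1−fₕ)sₕ²/nₕ with Wₕ = Nₕ/44713:
  County 3: (16619/44713)²·(1−421/16619)·73.7/421 = 0.023571328
  County 2: (4434/44713)²·(1−137/4434)·171/137 = 0.011895124
  County 4: (17640/44713)²·(1−3844/17640)·429.8/3844 = 0.013610284
  County 5: (6020/44713)²·(1−1459/6020)·152/1459 = 0.0014307944
  → Var(ȳ_str) = 0.05050753.
Var(ȳ_srs) = (1 − 5861/44713)·483.2/5861 = 0.071636569.
deff = 0.05050753 / 0.071636569 = 0.7051.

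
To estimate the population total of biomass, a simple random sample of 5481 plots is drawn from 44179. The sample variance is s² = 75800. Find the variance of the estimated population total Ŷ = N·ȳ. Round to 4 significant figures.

Var(Ŷ) = N²·Var(ȳ) = N²·(1 − n/N)·s²/n.
f = 5481/44179 = 0.12406347; Var(ȳ) = 0.87593653·75800/5481 = 12.113846.
Var(Ŷ) = 44179² · 12.113846 = 2.3643611 × 10^10.

2.364 × 10^10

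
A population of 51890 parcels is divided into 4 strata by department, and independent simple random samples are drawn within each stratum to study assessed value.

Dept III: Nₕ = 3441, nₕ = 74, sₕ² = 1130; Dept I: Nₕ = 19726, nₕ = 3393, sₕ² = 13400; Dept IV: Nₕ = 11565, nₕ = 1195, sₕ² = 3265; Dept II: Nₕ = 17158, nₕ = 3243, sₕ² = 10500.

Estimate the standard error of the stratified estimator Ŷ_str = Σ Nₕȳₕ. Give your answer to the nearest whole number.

Var(Ŷ_str) = Σₕ Nₕ²(1 − fₕ)sₕ²/nₕ.
Dept III: 3441²·(1 − 74/3441)·1130/74 = 1.7691902 × 10^8.
Dept I: 19726²·(1 − 3393/19726)·13400/3393 = 1.2724066 × 10^9.
Dept IV: 11565²·(1 − 1195/11565)·3265/1195 = 3.2767226 × 10^8.
Dept II: 17158²·(1 − 3243/17158)·10500/3243 = 7.7302266 × 10^8.
Sum = 2.5500205 × 10^9.
SE = √(2.5500205 × 10^9) = 50498.

50498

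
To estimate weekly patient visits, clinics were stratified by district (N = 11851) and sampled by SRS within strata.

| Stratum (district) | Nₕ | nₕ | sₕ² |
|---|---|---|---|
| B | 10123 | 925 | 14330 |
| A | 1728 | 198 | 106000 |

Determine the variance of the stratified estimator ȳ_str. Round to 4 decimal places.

20.3484

Var(ȳ_str) = Σₕ Wₕ²(1 − fₕ)sₕ²/nₕ with Wₕ = Nₕ/N, N = 11851.
B: Wₕ = 0.85418952; term = 0.85418952²·(1 − 0.09137607)·14330/925 = 10.27063.
A: Wₕ = 0.14581048; term = 0.14581048²·(1 − 0.11458333)·106000/198 = 10.077803.
Sum = 20.348433.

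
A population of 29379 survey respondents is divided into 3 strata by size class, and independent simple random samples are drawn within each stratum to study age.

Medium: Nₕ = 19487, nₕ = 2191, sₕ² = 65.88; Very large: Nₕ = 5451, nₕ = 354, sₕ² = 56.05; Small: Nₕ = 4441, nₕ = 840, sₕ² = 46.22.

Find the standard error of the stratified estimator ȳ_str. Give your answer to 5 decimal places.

Var(ȳ_str) = Σₕ Wₕ²(1 − fₕ)sₕ²/nₕ with Wₕ = Nₕ/N, N = 29379.
Medium: Wₕ = 0.66329691; term = 0.66329691²·(1 − 0.11243393)·65.88/2191 = 0.011741616.
Very large: Wₕ = 0.18554069; term = 0.18554069²·(1 − 0.06494221)·56.05/354 = 0.005096701.
Small: Wₕ = 0.15116239; term = 0.15116239²·(1 − 0.18914659)·46.22/840 = 0.0010194843.
Sum = 0.017857801.
SE = √(0.017857801) = 0.13363.

0.13363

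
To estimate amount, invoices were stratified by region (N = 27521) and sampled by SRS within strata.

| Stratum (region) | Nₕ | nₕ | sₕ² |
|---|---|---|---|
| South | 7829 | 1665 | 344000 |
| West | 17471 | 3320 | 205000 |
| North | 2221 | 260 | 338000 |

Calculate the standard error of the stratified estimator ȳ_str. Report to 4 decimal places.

Var(ȳ_str) = Σₕ Wₕ²(1 − fₕ)sₕ²/nₕ with Wₕ = Nₕ/N, N = 27521.
South: Wₕ = 0.28447367; term = 0.28447367²·(1 − 0.21267084)·344000/1665 = 13.163904.
West: Wₕ = 0.63482432; term = 0.63482432²·(1 − 0.19002919)·205000/3320 = 20.155439.
North: Wₕ = 0.08070201; term = 0.08070201²·(1 − 0.11706439)·338000/260 = 7.4755144.
Sum = 40.794857.
SE = √(40.794857) = 6.3871.

6.3871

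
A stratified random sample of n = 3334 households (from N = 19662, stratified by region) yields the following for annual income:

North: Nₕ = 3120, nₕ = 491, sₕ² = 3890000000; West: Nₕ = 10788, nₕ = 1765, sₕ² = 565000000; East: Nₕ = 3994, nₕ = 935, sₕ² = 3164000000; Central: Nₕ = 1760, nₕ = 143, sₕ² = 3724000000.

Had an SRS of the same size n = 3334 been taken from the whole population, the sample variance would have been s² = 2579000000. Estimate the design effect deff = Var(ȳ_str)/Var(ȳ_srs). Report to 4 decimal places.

Var(ȳ_str) = Σ Wₕ²(1−fₕ)sₕ²/nₕ with Wₕ = Nₕ/19662:
  North: (3120/19662)²·(1−491/3120)·3890000000/491 = 168096.2
  West: (10788/19662)²·(1−1765/10788)·565000000/1765 = 80600.967
  East: (3994/19662)²·(1−935/3994)·3164000000/935 = 106944.15
  Central: (1760/19662)²·(1−143/1760)·3724000000/143 = 191708.31
  → Var(ȳ_str) = 547349.63.
Var(ȳ_srs) = (1 − 3334/19662)·2579000000/3334 = 642378.57.
deff = 547349.63 / 642378.57 = 0.8521.

0.8521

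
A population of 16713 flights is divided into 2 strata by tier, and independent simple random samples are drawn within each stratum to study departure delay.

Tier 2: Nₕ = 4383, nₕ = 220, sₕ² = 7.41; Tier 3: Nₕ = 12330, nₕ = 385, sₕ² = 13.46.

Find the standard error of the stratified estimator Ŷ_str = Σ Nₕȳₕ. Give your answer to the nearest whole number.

Var(Ŷ_str) = Σₕ Nₕ²(1 − fₕ)sₕ²/nₕ.
Tier 2: 4383²·(1 − 220/4383)·7.41/220 = 614572.9.
Tier 3: 12330²·(1 − 385/12330)·13.46/385 = 5.1491265 × 10^6.
Sum = 5.7636994 × 10^6.
SE = √(5.7636994 × 10^6) = 2401.

2401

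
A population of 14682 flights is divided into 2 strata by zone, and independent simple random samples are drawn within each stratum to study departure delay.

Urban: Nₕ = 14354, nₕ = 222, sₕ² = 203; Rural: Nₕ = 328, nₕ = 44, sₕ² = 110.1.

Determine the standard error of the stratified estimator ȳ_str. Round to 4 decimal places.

0.9282

Var(ȳ_str) = Σₕ Wₕ²(1 − fₕ)sₕ²/nₕ with Wₕ = Nₕ/N, N = 14682.
Urban: Wₕ = 0.97765972; term = 0.97765972²·(1 − 0.01546607)·203/222 = 0.86049667.
Rural: Wₕ = 0.02234028; term = 0.02234028²·(1 − 0.13414634)·110.1/44 = 0.0010813254.
Sum = 0.861578.
SE = √(0.861578) = 0.9282.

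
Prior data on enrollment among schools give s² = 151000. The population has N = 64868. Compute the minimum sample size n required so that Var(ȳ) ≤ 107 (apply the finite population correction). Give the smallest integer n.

Without fpc, n₀ = s²/D = 151000/107 = 1411.2150.
With fpc, (1 − n/N)·s²/n ≤ D requires n ≥ n₀/(1 + n₀/N) = 1411.2150/(1 + 1411.2150/64868) = 1381.1675.
Rounding up, n = 1382.

1382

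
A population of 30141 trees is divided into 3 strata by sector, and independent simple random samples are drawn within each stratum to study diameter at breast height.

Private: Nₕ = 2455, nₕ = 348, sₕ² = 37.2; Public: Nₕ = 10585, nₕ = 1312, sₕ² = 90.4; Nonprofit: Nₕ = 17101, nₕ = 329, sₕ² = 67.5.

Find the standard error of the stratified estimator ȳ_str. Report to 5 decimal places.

0.26986

Var(ȳ_str) = Σₕ Wₕ²(1 − fₕ)sₕ²/nₕ with Wₕ = Nₕ/N, N = 30141.
Private: Wₕ = 0.08145052; term = 0.08145052²·(1 − 0.14175153)·37.2/348 = 6.086455 × 10^-4.
Public: Wₕ = 0.35118277; term = 0.35118277²·(1 − 0.12394898)·90.4/1312 = 0.0074444121.
Nonprofit: Wₕ = 0.56736671; term = 0.56736671²·(1 − 0.01923864)·67.5/329 = 0.064773732.
Sum = 0.07282679.
SE = √(0.07282679) = 0.26986.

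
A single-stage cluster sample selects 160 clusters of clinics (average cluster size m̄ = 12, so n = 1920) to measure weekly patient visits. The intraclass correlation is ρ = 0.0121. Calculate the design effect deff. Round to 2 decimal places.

deff = 1 + (12 − 1)·0.0121 = 1 + 0.1331 = 1.1331.

1.13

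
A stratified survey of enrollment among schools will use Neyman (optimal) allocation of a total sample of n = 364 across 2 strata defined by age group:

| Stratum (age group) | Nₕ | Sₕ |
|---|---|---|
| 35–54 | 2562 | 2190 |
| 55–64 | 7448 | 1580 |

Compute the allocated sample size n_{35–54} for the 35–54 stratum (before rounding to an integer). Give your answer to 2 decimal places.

Neyman allocation: nₕ = n·NₕSₕ / Σⱼ NⱼSⱼ.
Σ NⱼSⱼ = 2562·2190 + 7448·1580 = 1.737862 × 10^7.
n_{35–54} = 364·2562·2190 / (1.737862 × 10^7) = 117.52.

117.52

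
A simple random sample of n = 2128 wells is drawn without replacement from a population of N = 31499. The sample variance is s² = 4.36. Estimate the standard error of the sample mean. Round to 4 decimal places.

0.0437

Under SRS without replacement, Var(ȳ) = (1 − f)·s²/n with f = n/N = 2128/31499 = 0.06755770.
Var(ȳ) = (1 − 0.06755770)·4.36/2128 = 0.93244230·0.0020488722 = 0.0019104551.
SE(ȳ) = √(0.0019104551) = 0.0437.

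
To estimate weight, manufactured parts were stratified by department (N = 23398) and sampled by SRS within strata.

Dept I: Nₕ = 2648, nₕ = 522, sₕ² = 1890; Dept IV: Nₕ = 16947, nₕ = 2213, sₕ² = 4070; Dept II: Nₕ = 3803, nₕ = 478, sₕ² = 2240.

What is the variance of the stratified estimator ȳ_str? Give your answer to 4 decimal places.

0.9843

Var(ȳ_str) = Σₕ Wₕ²(1 − fₕ)sₕ²/nₕ with Wₕ = Nₕ/N, N = 23398.
Dept I: Wₕ = 0.11317207; term = 0.11317207²·(1 − 0.19712991)·1890/522 = 0.037231889.
Dept IV: Wₕ = 0.72429267; term = 0.72429267²·(1 − 0.13058358)·4070/2213 = 0.83882046.
Dept II: Wₕ = 0.16253526; term = 0.16253526²·(1 − 0.12569024)·2240/478 = 0.10823822.
Sum = 0.98429057.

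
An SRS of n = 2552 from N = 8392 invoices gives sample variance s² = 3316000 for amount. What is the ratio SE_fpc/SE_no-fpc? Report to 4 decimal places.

f = n/N = 2552/8392 = 0.30409914.
SE_no-fpc = √(s²/n) = 36.046817; SE_fpc = √((1−f)s²/n) = 30.070497.
Ratio = √(1−f) = 0.83420672.

0.8342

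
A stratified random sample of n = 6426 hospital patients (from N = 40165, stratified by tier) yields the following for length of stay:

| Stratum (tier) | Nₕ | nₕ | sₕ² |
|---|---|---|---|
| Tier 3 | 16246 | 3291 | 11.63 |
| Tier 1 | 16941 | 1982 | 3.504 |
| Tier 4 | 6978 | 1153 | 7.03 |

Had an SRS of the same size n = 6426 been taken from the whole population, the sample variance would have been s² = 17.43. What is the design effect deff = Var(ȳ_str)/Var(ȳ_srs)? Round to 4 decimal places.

Var(ȳ_str) = Σ Wₕ²(1−fₕ)sₕ²/nₕ with Wₕ = Nₕ/40165:
  Tier 3: (16246/40165)²·(1−3291/16246)·11.63/3291 = 4.6104164 × 10^-4
  Tier 1: (16941/40165)²·(1−1982/16941)·3.504/1982 = 2.7771959 × 10^-4
  Tier 4: (6978/40165)²·(1−1153/6978)·7.03/1153 = 1.536234 × 10^-4
  → Var(ȳ_str) = 8.9238463 × 10^-4.
Var(ȳ_srs) = (1 − 6426/40165)·17.43/6426 = 0.0022784584.
deff = (8.9238463 × 10^-4) / 0.0022784584 = 0.3917.

0.3917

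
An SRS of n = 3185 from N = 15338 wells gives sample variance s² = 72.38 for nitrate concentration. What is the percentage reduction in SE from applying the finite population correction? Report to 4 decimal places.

10.9862

f = n/N = 3185/15338 = 0.20765419.
SE_no-fpc = √(s²/n) = 0.15074905; SE_fpc = √((1−f)s²/n) = 0.13418747.
Ratio = √(1−f) = 0.89013808. Reduction = 100·(1 − 0.89013808) = 10.9862%.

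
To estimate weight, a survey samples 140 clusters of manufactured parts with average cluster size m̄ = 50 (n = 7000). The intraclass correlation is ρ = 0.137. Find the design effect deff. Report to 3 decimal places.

7.713

deff = 1 + (50 − 1)·0.137 = 1 + 6.713 = 7.713.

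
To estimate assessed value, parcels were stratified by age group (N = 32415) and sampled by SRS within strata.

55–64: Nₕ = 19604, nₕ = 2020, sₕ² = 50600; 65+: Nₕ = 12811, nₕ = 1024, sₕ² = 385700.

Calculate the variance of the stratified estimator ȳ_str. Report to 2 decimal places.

Var(ȳ_str) = Σₕ Wₕ²(1 − fₕ)sₕ²/nₕ with Wₕ = Nₕ/N, N = 32415.
55–64: Wₕ = 0.60478174; term = 0.60478174²·(1 − 0.10304020)·50600/2020 = 8.218063.
65+: Wₕ = 0.39521826; term = 0.39521826²·(1 − 0.07993131)·385700/1024 = 54.130738.
Sum = 62.348801.

62.35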